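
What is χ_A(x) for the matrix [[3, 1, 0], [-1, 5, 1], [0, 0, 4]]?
xI - A = [[x - 3, -1, 0], [1, x - 5, -1], [0, 0, x - 4]].

Expanding det(xI - A) along the first row:
det(xI - A) = + (x - 3)·det([[x - 5, -1], [0, x - 4]]) - (-1)·det([[1, -1], [0, x - 4]]) + (0)·det([[1, x - 5], [0, 0]]).

Evaluating gives χ_A(x) = x^3 - 12x^2 + 48x - 64 = (x - 4)^3.

χ_A(x) = (x - 4)^3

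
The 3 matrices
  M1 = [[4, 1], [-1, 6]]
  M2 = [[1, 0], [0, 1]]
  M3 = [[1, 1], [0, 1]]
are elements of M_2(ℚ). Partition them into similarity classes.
3 classes: {M1}, {M2}, {M3}

Characteristic polynomials: χ_{M1} = (x - 5)^2, χ_{M2} = (x - 1)^2, χ_{M3} = (x - 1)^2.

{M1}: invariant factors (x - 5)^2.

{M2}: invariant factors x - 1, x - 1.

{M3}: invariant factors (x - 1)^2.

Matrices are similar if and only if their invariant-factor lists agree; the partition into similarity classes is {M1}, {M2}, {M3}.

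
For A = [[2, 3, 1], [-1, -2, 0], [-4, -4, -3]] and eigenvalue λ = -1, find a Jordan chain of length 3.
v_1 = [[0, -1, 3]]^T, v_2 = [[0, 1, -2]]^T, v_3 = [[1, -1, 0]]^T

We seek v_1 ∈ ker((A + I)^3) \ ker((A + I)^2), then set v_{i+1} = (A + I) v_i.

One such chain is v_1 = [[0, -1, 3]]^T, v_2 = [[0, 1, -2]]^T, v_3 = [[1, -1, 0]]^T. Check: (A + I) v_3 = [[0, 0, 0]]^T = 0.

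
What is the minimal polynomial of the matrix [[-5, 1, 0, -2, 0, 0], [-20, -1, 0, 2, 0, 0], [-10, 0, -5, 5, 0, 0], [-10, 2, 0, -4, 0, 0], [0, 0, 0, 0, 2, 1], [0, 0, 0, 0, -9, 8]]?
m_A(x) = x(x - 5)^2(x + 5)^2

The characteristic polynomial factors as x(x - 5)^2(x + 5)^3. The minimal polynomial is ∏(x - λ)^{k_λ} where k_λ is the size of the largest Jordan block at λ.

For λ = -5: rank(A + 5I) = 4, and the largest Jordan block has size 2 (the smallest k with rank((A + 5I)^k) = rank((A + 5I)^(k+1))).
For λ = 0: rank(A) = 5, and the largest Jordan block has size 1 (the smallest k with rank(A^k) = rank(A^(k+1))).
For λ = 5: rank(A - 5I) = 5, and the largest Jordan block has size 2 (the smallest k with rank((A - 5I)^k) = rank((A - 5I)^(k+1))).

So m_A(x) = x(x - 5)^2(x + 5)^2.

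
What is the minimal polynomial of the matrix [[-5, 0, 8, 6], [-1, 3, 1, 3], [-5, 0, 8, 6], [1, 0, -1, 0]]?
m_A(x) = x^2(x - 3)

The characteristic polynomial factors as x^2(x - 3)^2. The minimal polynomial is ∏(x - λ)^{k_λ} where k_λ is the size of the largest Jordan block at λ.

For λ = 0: rank(A) = 3, and the largest Jordan block has size 2 (the smallest k with rank(A^k) = rank(A^(k+1))).
For λ = 3: rank(A - 3I) = 2, and the largest Jordan block has size 1 (the smallest k with rank((A - 3I)^k) = rank((A - 3I)^(k+1))).

So m_A(x) = x^2(x - 3).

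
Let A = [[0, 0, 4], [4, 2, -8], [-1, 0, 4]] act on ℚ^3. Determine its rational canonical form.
R = [[2, 0, 0], [0, 0, -4], [0, 1, 4]]

The invariant factors of A (the non-unit diagonal entries of the Smith normal form of xI - A over ℚ[x]) are x - 2, (x - 2)^2, each dividing the next. The characteristic polynomial is their product, (x - 2)^3.

The rational canonical form is the block-diagonal matrix of companion matrices C(f_i):
R = [[2, 0, 0], [0, 0, -4], [0, 1, 4]].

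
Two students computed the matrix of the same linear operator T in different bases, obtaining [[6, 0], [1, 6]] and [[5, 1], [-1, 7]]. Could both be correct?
Two matrices over a field are similar if and only if they have the same invariant factors.

Both A and B have characteristic polynomial (x - 6)^2 and minimal polynomial (x - 6)^2. Computing further, both have invariant factors (x - 6)^2. Hence A and B are similar.

Yes.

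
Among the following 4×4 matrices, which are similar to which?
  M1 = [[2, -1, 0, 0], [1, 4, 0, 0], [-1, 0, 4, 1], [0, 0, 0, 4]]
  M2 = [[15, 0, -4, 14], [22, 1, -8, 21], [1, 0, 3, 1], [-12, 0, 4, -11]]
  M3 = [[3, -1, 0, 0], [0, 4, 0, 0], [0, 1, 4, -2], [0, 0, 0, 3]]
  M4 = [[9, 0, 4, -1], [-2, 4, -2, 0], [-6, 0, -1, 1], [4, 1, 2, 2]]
Characteristic polynomials: χ_{M1} = (x - 4)^2(x - 3)^2, χ_{M2} = (x - 3)^2(x - 1)^2, χ_{M3} = (x - 4)^2(x - 3)^2, χ_{M4} = (x - 4)^2(x - 3)^2.

{M1}: invariant factors (x - 4)^2(x - 3)^2.

{M2}: invariant factors (x - 3)^2(x - 1)^2.

{M3, M4}: invariant factors x - 3, (x - 4)^2(x - 3).

Matrices are similar if and only if their invariant-factor lists agree; the partition into similarity classes is {M1}, {M2}, {M3, M4}.

3 classes: {M1}, {M2}, {M3, M4}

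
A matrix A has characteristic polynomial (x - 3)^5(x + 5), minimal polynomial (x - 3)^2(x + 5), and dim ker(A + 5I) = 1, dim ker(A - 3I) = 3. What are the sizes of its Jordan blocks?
λ = -5: algebraic multiplicity 1 (exponent in χ_A), largest block size 1 (exponent in m_A), 1 block (geometric multiplicity). This forces block sizes [1].
λ = 3: algebraic multiplicity 5 (exponent in χ_A), largest block size 2 (exponent in m_A), 3 blocks (geometric multiplicity). These force block sizes [2, 2, 1].

Jordan blocks: (-5, 1), (3, 2), (3, 2), (3, 1)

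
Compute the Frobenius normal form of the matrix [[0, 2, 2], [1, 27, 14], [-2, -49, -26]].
R = [[0, 0, 6], [1, 0, 14], [0, 1, 1]]

The invariant factors of A (the non-unit diagonal entries of the Smith normal form of xI - A over ℚ[x]) are (x + 3)(x^2 - 4x - 2), each dividing the next. The characteristic polynomial is their product, (x + 3)(x^2 - 4x - 2).

The rational canonical form is the block-diagonal matrix of companion matrices C(f_i):
R = [[0, 0, 6], [1, 0, 14], [0, 1, 1]].

Note the characteristic polynomial does not split into linear factors over ℚ, so A has no Jordan form over ℚ; the rational canonical form exists over any field.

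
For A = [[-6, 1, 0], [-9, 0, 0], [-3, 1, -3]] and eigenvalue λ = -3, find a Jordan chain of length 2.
v_1 = [[-1, -2, 0]]^T, v_2 = [[1, 3, 1]]^T

We seek v_1 ∈ ker((A + 3I)^2) \ ker(A + 3I), then set v_{i+1} = (A + 3I) v_i.

One such chain is v_1 = [[-1, -2, 0]]^T, v_2 = [[1, 3, 1]]^T. Check: (A + 3I) v_2 = [[0, 0, 0]]^T = 0.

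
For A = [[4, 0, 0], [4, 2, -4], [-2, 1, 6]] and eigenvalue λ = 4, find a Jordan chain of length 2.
We seek v_1 ∈ ker((A - 4I)^2) \ ker(A - 4I), then set v_{i+1} = (A - 4I) v_i.

One such chain is v_1 = [[1, 1, 0]]^T, v_2 = [[0, 2, -1]]^T. Check: (A - 4I) v_2 = [[0, 0, 0]]^T = 0.

v_1 = [[1, 1, 0]]^T, v_2 = [[0, 2, -1]]^T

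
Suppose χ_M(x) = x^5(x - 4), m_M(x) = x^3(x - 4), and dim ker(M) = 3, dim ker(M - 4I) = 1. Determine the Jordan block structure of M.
λ = 0: algebraic multiplicity 5 (exponent in χ_M), largest block size 3 (exponent in m_M), 3 blocks (geometric multiplicity). These force block sizes [3, 1, 1].
λ = 4: algebraic multiplicity 1 (exponent in χ_M), largest block size 1 (exponent in m_M), 1 block (geometric multiplicity). This forces block sizes [1].

Jordan blocks: (0, 3), (0, 1), (0, 1), (4, 1)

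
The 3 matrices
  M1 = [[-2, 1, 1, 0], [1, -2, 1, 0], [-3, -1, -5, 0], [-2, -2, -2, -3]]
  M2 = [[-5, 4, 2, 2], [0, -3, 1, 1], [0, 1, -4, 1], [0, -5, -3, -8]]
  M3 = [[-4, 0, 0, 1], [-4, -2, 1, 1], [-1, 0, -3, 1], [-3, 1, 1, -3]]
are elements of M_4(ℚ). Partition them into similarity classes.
2 classes: {M1, M3}, {M2}

Characteristic polynomials: χ_{M1} = (x + 3)^4, χ_{M2} = (x + 5)^4, χ_{M3} = (x + 3)^4.

{M1, M3}: invariant factors x + 3, (x + 3)^3.

{M2}: invariant factors x + 5, (x + 5)^3.

Matrices are similar if and only if their invariant-factor lists agree; the partition into similarity classes is {M1, M3}, {M2}.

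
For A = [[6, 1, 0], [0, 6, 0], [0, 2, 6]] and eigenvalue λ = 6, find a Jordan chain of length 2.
v_1 = [[0, 1, -1]]^T, v_2 = [[1, 0, 2]]^T

We seek v_1 ∈ ker((A - 6I)^2) \ ker(A - 6I), then set v_{i+1} = (A - 6I) v_i.

One such chain is v_1 = [[0, 1, -1]]^T, v_2 = [[1, 0, 2]]^T. Check: (A - 6I) v_2 = [[0, 0, 0]]^T = 0.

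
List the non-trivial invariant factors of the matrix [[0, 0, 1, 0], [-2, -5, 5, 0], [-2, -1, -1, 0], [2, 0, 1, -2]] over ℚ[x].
The Jordan structure of A has elementary divisors (x + 2)^3, (x + 2). Arranging the block sizes at each eigenvalue in decreasing order and taking row products gives the invariant factors.

Invariant factors (smallest first, each dividing the next): x + 2, (x + 2)^3.

Check: the last factor (x + 2)^3 is the minimal polynomial, and the product (x + 2)^4 is the characteristic polynomial.

x + 2, (x + 2)^3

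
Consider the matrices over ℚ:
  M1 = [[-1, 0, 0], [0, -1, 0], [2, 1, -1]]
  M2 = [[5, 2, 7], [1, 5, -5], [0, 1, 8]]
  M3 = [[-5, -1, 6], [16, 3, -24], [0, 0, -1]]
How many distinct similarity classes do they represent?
Characteristic polynomials: χ_{M1} = (x + 1)^3, χ_{M2} = (x - 6)^3, χ_{M3} = (x + 1)^3.

{M1, M3}: invariant factors x + 1, (x + 1)^2.

{M2}: invariant factors (x - 6)^3.

Matrices are similar if and only if their invariant-factor lists agree; the partition into similarity classes is {M1, M3}, {M2}.

2 classes: {M1, M3}, {M2}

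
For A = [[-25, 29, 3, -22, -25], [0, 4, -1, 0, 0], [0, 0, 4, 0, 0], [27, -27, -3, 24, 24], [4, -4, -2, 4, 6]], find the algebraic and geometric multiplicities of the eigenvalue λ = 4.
The characteristic polynomial is (x - 4)^4(x + 3), so the factor x - 4 appears with exponent 4: the algebraic multiplicity is 4.

rank(A - 4I) = 3, so the eigenspace has dimension 5 - 3 = 2: the geometric multiplicity is 2.

Since 2 < 4, A is not diagonalizable.

algebraic multiplicity 4, geometric multiplicity 2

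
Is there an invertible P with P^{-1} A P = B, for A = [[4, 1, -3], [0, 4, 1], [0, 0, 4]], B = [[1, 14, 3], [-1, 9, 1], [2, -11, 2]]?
Yes.

Two matrices over a field are similar if and only if they have the same invariant factors.

Both A and B have characteristic polynomial (x - 4)^3 and minimal polynomial (x - 4)^3. Computing further, both have invariant factors (x - 4)^3. Hence A and B are similar.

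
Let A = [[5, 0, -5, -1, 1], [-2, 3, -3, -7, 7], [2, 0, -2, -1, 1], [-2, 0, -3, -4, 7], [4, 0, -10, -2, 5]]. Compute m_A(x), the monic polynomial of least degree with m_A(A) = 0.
The characteristic polynomial factors as (x - 3)^3(x + 1)^2. The minimal polynomial is ∏(x - λ)^{k_λ} where k_λ is the size of the largest Jordan block at λ.

For λ = -1: rank(A + I) = 4, and the largest Jordan block has size 2 (the smallest k with rank((A + I)^k) = rank((A + I)^(k+1))).
For λ = 3: rank(A - 3I) = 2, and the largest Jordan block has size 1 (the smallest k with rank((A - 3I)^k) = rank((A - 3I)^(k+1))).

So m_A(x) = (x - 3)(x + 1)^2.

m_A(x) = (x - 3)(x + 1)^2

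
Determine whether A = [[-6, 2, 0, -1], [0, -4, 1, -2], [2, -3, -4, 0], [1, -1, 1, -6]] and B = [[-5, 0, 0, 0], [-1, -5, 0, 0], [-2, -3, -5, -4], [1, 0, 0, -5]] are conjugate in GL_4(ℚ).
Yes.

Two matrices over a field are similar if and only if they have the same invariant factors.

Both A and B have characteristic polynomial (x + 5)^4 and minimal polynomial (x + 5)^3. Computing further, both have invariant factors x + 5, (x + 5)^3. Hence A and B are similar.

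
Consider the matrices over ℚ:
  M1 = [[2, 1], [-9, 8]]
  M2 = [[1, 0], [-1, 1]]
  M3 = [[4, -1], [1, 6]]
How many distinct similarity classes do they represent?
Characteristic polynomials: χ_{M1} = (x - 5)^2, χ_{M2} = (x - 1)^2, χ_{M3} = (x - 5)^2.

{M1, M3}: invariant factors (x - 5)^2.

{M2}: invariant factors (x - 1)^2.

Matrices are similar if and only if their invariant-factor lists agree; the partition into similarity classes is {M1, M3}, {M2}.

2 classes: {M1, M3}, {M2}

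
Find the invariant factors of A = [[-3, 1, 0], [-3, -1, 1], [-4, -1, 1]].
(x + 1)^3

The Jordan structure of A has elementary divisors (x + 1)^3. Arranging the block sizes at each eigenvalue in decreasing order and taking row products gives the invariant factors.

Invariant factors (smallest first, each dividing the next): (x + 1)^3.

Check: the last factor (x + 1)^3 is the minimal polynomial, and the product (x + 1)^3 is the characteristic polynomial.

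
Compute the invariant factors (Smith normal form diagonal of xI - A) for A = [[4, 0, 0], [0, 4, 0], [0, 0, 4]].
The Jordan structure of A has elementary divisors (x - 4), (x - 4), (x - 4). Arranging the block sizes at each eigenvalue in decreasing order and taking row products gives the invariant factors.

Invariant factors (smallest first, each dividing the next): x - 4, x - 4, x - 4.

Check: the last factor x - 4 is the minimal polynomial, and the product (x - 4)^3 is the characteristic polynomial.

x - 4, x - 4, x - 4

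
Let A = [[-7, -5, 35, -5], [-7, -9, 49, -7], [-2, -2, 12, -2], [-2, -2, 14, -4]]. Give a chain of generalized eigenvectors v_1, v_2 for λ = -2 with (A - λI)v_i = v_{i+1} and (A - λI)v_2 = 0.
We seek v_1 ∈ ker((A + 2I)^2) \ ker(A + 2I), then set v_{i+1} = (A + 2I) v_i.

One such chain is v_1 = [[1, 1, 0, -1]]^T, v_2 = [[-5, -7, -2, -2]]^T. Check: (A + 2I) v_2 = [[0, 0, 0, 0]]^T = 0.

v_1 = [[1, 1, 0, -1]]^T, v_2 = [[-5, -7, -2, -2]]^T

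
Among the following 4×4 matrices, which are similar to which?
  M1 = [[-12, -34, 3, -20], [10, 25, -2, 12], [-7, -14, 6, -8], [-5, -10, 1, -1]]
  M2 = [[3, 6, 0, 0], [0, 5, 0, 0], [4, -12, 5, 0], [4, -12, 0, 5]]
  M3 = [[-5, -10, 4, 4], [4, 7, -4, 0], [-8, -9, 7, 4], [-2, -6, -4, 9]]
Characteristic polynomials: χ_{M1} = (x - 5)^3(x - 3), χ_{M2} = (x - 5)^3(x - 3), χ_{M3} = (x - 5)^3(x - 3).

{M1, M3}: invariant factors x - 5, (x - 5)^2(x - 3).

{M2}: invariant factors x - 5, x - 5, (x - 5)(x - 3).

Matrices are similar if and only if their invariant-factor lists agree; the partition into similarity classes is {M1, M3}, {M2}.

2 classes: {M1, M3}, {M2}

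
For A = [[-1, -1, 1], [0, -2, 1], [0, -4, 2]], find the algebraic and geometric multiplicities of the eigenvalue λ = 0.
algebraic multiplicity 2, geometric multiplicity 1

The characteristic polynomial is x^2(x + 1), so the factor x appears with exponent 2: the algebraic multiplicity is 2.

rank(A) = 2, so the eigenspace has dimension 3 - 2 = 1: the geometric multiplicity is 1.

Since 1 < 2, A is not diagonalizable.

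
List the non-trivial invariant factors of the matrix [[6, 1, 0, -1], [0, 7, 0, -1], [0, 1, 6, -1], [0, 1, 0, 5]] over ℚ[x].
The Jordan structure of A has elementary divisors (x - 6)^2, (x - 6), (x - 6). Arranging the block sizes at each eigenvalue in decreasing order and taking row products gives the invariant factors.

Invariant factors (smallest first, each dividing the next): x - 6, x - 6, (x - 6)^2.

Check: the last factor (x - 6)^2 is the minimal polynomial, and the product (x - 6)^4 is the characteristic polynomial.

x - 6, x - 6, (x - 6)^2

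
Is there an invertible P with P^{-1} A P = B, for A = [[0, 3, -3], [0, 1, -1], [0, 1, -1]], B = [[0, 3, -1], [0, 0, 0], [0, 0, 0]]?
Yes.

Two matrices over a field are similar if and only if they have the same invariant factors.

Both A and B have characteristic polynomial x^3 and minimal polynomial x^2. Computing further, both have invariant factors x, x^2. Hence A and B are similar.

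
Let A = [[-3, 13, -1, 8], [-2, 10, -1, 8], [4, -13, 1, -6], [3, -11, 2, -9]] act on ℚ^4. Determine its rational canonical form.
R = [[0, 0, 0, 9], [1, 0, 0, -9], [0, 1, 0, 2], [0, 0, 1, -1]]

The invariant factors of A (the non-unit diagonal entries of the Smith normal form of xI - A over ℚ[x]) are (x - 1)(x + 3)(x^2 - x + 3), each dividing the next. The characteristic polynomial is their product, (x - 1)(x + 3)(x^2 - x + 3).

The rational canonical form is the block-diagonal matrix of companion matrices C(f_i):
R = [[0, 0, 0, 9], [1, 0, 0, -9], [0, 1, 0, 2], [0, 0, 1, -1]].

Note the characteristic polynomial does not split into linear factors over ℚ, so A has no Jordan form over ℚ; the rational canonical form exists over any field.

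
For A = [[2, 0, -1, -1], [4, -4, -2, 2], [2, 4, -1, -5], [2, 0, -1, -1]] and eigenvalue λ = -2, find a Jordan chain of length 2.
We seek v_1 ∈ ker((A + 2I)^2) \ ker(A + 2I), then set v_{i+1} = (A + 2I) v_i.

One such chain is v_1 = [[-2, 1, -7, -2]]^T, v_2 = [[1, 0, 3, 1]]^T. Check: (A + 2I) v_2 = [[0, 0, 0, 0]]^T = 0.

v_1 = [[-2, 1, -7, -2]]^T, v_2 = [[1, 0, 3, 1]]^T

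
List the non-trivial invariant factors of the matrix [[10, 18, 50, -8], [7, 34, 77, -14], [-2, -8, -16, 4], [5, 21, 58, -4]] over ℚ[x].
x - 6, (x - 6)^3

The Jordan structure of A has elementary divisors (x - 6)^3, (x - 6). Arranging the block sizes at each eigenvalue in decreasing order and taking row products gives the invariant factors.

Invariant factors (smallest first, each dividing the next): x - 6, (x - 6)^3.

Check: the last factor (x - 6)^3 is the minimal polynomial, and the product (x - 6)^4 is the characteristic polynomial.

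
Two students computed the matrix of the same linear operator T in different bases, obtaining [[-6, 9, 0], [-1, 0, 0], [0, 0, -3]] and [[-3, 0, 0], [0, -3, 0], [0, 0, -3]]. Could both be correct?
No.

Both have characteristic polynomial (x + 3)^3, but the minimal polynomial of A is (x + 3)^2 while the minimal polynomial of B is x + 3. The minimal polynomial is a similarity invariant, so A and B are not similar.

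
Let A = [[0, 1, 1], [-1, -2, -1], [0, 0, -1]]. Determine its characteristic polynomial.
χ_A(x) = (x + 1)^3

xI - A = [[x, -1, -1], [1, x + 2, 1], [0, 0, x + 1]].

Expanding det(xI - A) along the first row:
det(xI - A) = + (x)·det([[x + 2, 1], [0, x + 1]]) - (-1)·det([[1, 1], [0, x + 1]]) + (-1)·det([[1, x + 2], [0, 0]]).

Evaluating gives χ_A(x) = x^3 + 3x^2 + 3x + 1 = (x + 1)^3.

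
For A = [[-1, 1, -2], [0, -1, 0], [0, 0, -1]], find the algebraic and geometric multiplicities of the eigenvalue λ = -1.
algebraic multiplicity 3, geometric multiplicity 2

The characteristic polynomial is (x + 1)^3, so the factor x + 1 appears with exponent 3: the algebraic multiplicity is 3.

rank(A + I) = 1, so the eigenspace has dimension 3 - 1 = 2: the geometric multiplicity is 2.

Since 2 < 3, A is not diagonalizable.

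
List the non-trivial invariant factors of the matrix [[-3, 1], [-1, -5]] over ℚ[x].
(x + 4)^2

The Jordan structure of A has elementary divisors (x + 4)^2. Arranging the block sizes at each eigenvalue in decreasing order and taking row products gives the invariant factors.

Invariant factors (smallest first, each dividing the next): (x + 4)^2.

Check: the last factor (x + 4)^2 is the minimal polynomial, and the product (x + 4)^2 is the characteristic polynomial.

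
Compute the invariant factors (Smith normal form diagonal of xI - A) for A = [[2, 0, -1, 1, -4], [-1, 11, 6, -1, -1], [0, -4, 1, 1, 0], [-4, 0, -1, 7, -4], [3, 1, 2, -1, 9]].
x - 6, (x - 6)^2, (x - 6)^2

The Jordan structure of A has elementary divisors (x - 6)^2, (x - 6)^2, (x - 6). Arranging the block sizes at each eigenvalue in decreasing order and taking row products gives the invariant factors.

Invariant factors (smallest first, each dividing the next): x - 6, (x - 6)^2, (x - 6)^2.

Check: the last factor (x - 6)^2 is the minimal polynomial, and the product (x - 6)^5 is the characteristic polynomial.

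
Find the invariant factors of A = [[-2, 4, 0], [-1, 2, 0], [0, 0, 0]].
x, x^2

The Jordan structure of A has elementary divisors x^2, x. Arranging the block sizes at each eigenvalue in decreasing order and taking row products gives the invariant factors.

Invariant factors (smallest first, each dividing the next): x, x^2.

Check: the last factor x^2 is the minimal polynomial, and the product x^3 is the characteristic polynomial.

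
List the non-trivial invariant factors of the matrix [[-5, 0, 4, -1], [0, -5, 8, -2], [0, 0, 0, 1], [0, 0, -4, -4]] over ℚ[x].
The Jordan structure of A has elementary divisors (x + 5), (x + 5), (x + 2)^2. Arranging the block sizes at each eigenvalue in decreasing order and taking row products gives the invariant factors.

Invariant factors (smallest first, each dividing the next): x + 5, (x + 2)^2(x + 5).

Check: the last factor (x + 2)^2(x + 5) is the minimal polynomial, and the product (x + 2)^2(x + 5)^2 is the characteristic polynomial.

x + 5, (x + 2)^2(x + 5)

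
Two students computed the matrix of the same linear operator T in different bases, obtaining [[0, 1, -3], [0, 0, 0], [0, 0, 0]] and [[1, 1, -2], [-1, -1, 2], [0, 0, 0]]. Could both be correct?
Two matrices over a field are similar if and only if they have the same invariant factors.

Both A and B have characteristic polynomial x^3 and minimal polynomial x^2. Computing further, both have invariant factors x, x^2. Hence A and B are similar.

Yes.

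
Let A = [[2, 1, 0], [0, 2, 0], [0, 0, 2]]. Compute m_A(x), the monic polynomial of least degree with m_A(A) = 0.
m_A(x) = (x - 2)^2

The characteristic polynomial factors as (x - 2)^3. The minimal polynomial is ∏(x - λ)^{k_λ} where k_λ is the size of the largest Jordan block at λ.

For λ = 2: rank(A - 2I) = 1, and the largest Jordan block has size 2 (the smallest k with rank((A - 2I)^k) = rank((A - 2I)^(k+1))).

So m_A(x) = (x - 2)^2.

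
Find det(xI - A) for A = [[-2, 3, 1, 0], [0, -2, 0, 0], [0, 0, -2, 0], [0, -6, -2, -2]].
χ_A(x) = (x + 2)^4

xI - A = [[x + 2, -3, -1, 0], [0, x + 2, 0, 0], [0, 0, x + 2, 0], [0, 6, 2, x + 2]].

Expanding det(xI - A) along the first row:
det(xI - A) = + (x + 2)·det([[x + 2, 0, 0], [0, x + 2, 0], [6, 2, x + 2]]) - (-3)·det([[0, 0, 0], [0, x + 2, 0], [0, 2, x + 2]]) + (-1)·det([[0, x + 2, 0], [0, 0, 0], [0, 6, x + 2]]) - (0)·det([[0, x + 2, 0], [0, 0, x + 2], [0, 6, 2]]).

Evaluating gives χ_A(x) = x^4 + 8x^3 + 24x^2 + 32x + 16 = (x + 2)^4.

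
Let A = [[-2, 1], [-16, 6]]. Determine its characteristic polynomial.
xI - A = [[x + 2, -1], [16, x - 6]].

Expanding det(xI - A) along the first row:
det(xI - A) = + (x + 2)·det([[x - 6]]) - (-1)·det([[16]]).

Evaluating gives χ_A(x) = x^2 - 4x + 4 = (x - 2)^2.

χ_A(x) = (x - 2)^2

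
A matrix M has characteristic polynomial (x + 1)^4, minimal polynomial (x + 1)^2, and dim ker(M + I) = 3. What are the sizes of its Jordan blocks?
Jordan blocks: (-1, 2), (-1, 1), (-1, 1)

λ = -1: algebraic multiplicity 4 (exponent in χ_M), largest block size 2 (exponent in m_M), 3 blocks (geometric multiplicity). These force block sizes [2, 1, 1].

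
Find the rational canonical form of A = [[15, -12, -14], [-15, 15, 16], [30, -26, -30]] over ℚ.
The invariant factors of A (the non-unit diagonal entries of the Smith normal form of xI - A over ℚ[x]) are (x - 3)(x - 2)(x + 5), each dividing the next. The characteristic polynomial is their product, (x - 3)(x - 2)(x + 5).

The rational canonical form is the block-diagonal matrix of companion matrices C(f_i):
R = [[0, 0, -30], [1, 0, 19], [0, 1, 0]].

R = [[0, 0, -30], [1, 0, 19], [0, 1, 0]]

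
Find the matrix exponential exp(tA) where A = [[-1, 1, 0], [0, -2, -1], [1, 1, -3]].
e^{tA} = [[(t^2/2 + t + 1)*e^{-2*t}, t*(t + 2)*e^{-2*t}/2, -t^2*e^{-2*t}/2], [-t^2*e^{-2*t}/2, (2 - t^2)*e^{-2*t}/2, t*(t - 2)*e^{-2*t}/2], [t*e^{-2*t}, t*e^{-2*t}, (1 - t)*e^{-2*t}]]

A has Jordan form J = [[-2, 1, 0], [0, -2, 1], [0, 0, -2]] with A = PJP^{-1}, so e^{tA} = P e^{tJ} P^{-1}.

For a Jordan block J_k(λ), e^{tJ_k(λ)} = e^{λt} · (I + tN + t^2 N^2/2! + ... + t^{k-1} N^{k-1}/(k-1)!) where N is the nilpotent superdiagonal part.

Assembling the blocks and conjugating back gives the entries of e^{tA} as shown above.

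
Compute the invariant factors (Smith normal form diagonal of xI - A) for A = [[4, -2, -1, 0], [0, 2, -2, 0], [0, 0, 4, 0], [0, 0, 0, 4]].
The Jordan structure of A has elementary divisors (x - 2), (x - 4)^2, (x - 4). Arranging the block sizes at each eigenvalue in decreasing order and taking row products gives the invariant factors.

Invariant factors (smallest first, each dividing the next): x - 4, (x - 4)^2(x - 2).

Check: the last factor (x - 4)^2(x - 2) is the minimal polynomial, and the product (x - 4)^3(x - 2) is the characteristic polynomial.

x - 4, (x - 4)^2(x - 2)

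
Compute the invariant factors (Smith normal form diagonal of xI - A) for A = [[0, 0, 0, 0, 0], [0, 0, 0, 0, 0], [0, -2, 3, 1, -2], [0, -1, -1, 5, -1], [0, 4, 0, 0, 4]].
x, x(x - 4)^3

The Jordan structure of A has elementary divisors x, x, (x - 4)^3. Arranging the block sizes at each eigenvalue in decreasing order and taking row products gives the invariant factors.

Invariant factors (smallest first, each dividing the next): x, x(x - 4)^3.

Check: the last factor x(x - 4)^3 is the minimal polynomial, and the product x^2(x - 4)^3 is the characteristic polynomial.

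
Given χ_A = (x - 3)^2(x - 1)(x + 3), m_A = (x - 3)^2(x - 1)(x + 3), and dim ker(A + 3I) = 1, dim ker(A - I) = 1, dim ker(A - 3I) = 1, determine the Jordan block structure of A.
λ = -3: algebraic multiplicity 1 (exponent in χ_A), largest block size 1 (exponent in m_A), 1 block (geometric multiplicity). This forces block sizes [1].
λ = 1: algebraic multiplicity 1 (exponent in χ_A), largest block size 1 (exponent in m_A), 1 block (geometric multiplicity). This forces block sizes [1].
λ = 3: algebraic multiplicity 2 (exponent in χ_A), largest block size 2 (exponent in m_A), 1 block (geometric multiplicity). This forces block sizes [2].

Jordan blocks: (-3, 1), (1, 1), (3, 2)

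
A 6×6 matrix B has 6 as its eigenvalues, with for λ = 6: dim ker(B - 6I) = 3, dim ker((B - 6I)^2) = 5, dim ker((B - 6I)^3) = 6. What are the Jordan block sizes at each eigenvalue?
λ = 6: successive nullity increments [3, 2, 1] count blocks of size ≥ k; block sizes are [3, 2, 1].

Jordan blocks: (6, 3), (6, 2), (6, 1)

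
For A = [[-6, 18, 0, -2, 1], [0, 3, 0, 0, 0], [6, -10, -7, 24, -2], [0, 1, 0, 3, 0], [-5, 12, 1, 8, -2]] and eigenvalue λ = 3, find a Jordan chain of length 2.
We seek v_1 ∈ ker((A - 3I)^2) \ ker(A - 3I), then set v_{i+1} = (A - 3I) v_i.

One such chain is v_1 = [[2, 1, 0, 0, 0]]^T, v_2 = [[0, 0, 2, 1, 2]]^T. Check: (A - 3I) v_2 = [[0, 0, 0, 0, 0]]^T = 0.

v_1 = [[2, 1, 0, 0, 0]]^T, v_2 = [[0, 0, 2, 1, 2]]^T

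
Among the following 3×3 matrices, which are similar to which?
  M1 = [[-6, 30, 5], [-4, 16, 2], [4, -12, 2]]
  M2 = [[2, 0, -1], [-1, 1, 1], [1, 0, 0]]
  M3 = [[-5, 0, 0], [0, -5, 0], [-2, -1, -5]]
Characteristic polynomials: χ_{M1} = (x - 4)^3, χ_{M2} = (x - 1)^3, χ_{M3} = (x + 5)^3.

{M1}: invariant factors x - 4, (x - 4)^2.

{M2}: invariant factors x - 1, (x - 1)^2.

{M3}: invariant factors x + 5, (x + 5)^2.

Matrices are similar if and only if their invariant-factor lists agree; the partition into similarity classes is {M1}, {M2}, {M3}.

3 classes: {M1}, {M2}, {M3}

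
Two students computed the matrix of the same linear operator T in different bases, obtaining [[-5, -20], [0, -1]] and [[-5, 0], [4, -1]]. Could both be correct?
Two matrices over a field are similar if and only if they have the same invariant factors.

Both A and B have characteristic polynomial (x + 1)(x + 5) and minimal polynomial (x + 1)(x + 5). Computing further, both have invariant factors (x + 1)(x + 5). Hence A and B are similar.

Yes.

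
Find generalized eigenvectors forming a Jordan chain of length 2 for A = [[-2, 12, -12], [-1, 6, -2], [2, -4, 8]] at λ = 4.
v_1 = [[5, 1, -1]]^T, v_2 = [[-6, -1, 2]]^T

We seek v_1 ∈ ker((A - 4I)^2) \ ker(A - 4I), then set v_{i+1} = (A - 4I) v_i.

One such chain is v_1 = [[5, 1, -1]]^T, v_2 = [[-6, -1, 2]]^T. Check: (A - 4I) v_2 = [[0, 0, 0]]^T = 0.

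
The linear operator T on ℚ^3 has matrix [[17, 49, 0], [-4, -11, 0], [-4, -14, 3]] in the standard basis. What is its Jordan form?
J = [[3, 1, 0], [0, 3, 0], [0, 0, 3]]

The characteristic polynomial is det(xI - A) = (x - 3)^3, so the eigenvalues are 3 (algebraic multiplicity 3).

For λ = 3: rank(A - 3I) = 1, rank((A - 3I)^2) = 0. The eigenspace has dimension 3 - 1 = 2, so there are 2 Jordan blocks; the rank sequence gives block sizes [2, 1].

Assembling the blocks gives the Jordan form J above.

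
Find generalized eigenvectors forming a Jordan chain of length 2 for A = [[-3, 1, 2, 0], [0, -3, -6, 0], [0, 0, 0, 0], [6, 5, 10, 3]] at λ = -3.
v_1 = [[0, 1, 0, -1]]^T, v_2 = [[1, 0, 0, -1]]^T

We seek v_1 ∈ ker((A + 3I)^2) \ ker(A + 3I), then set v_{i+1} = (A + 3I) v_i.

One such chain is v_1 = [[0, 1, 0, -1]]^T, v_2 = [[1, 0, 0, -1]]^T. Check: (A + 3I) v_2 = [[0, 0, 0, 0]]^T = 0.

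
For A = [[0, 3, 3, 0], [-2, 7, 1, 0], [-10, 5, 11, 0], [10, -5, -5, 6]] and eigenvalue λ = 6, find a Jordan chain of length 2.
We seek v_1 ∈ ker((A - 6I)^2) \ ker(A - 6I), then set v_{i+1} = (A - 6I) v_i.

One such chain is v_1 = [[2, 1, 4, -4]]^T, v_2 = [[3, 1, 5, -5]]^T. Check: (A - 6I) v_2 = [[0, 0, 0, 0]]^T = 0.

v_1 = [[2, 1, 4, -4]]^T, v_2 = [[3, 1, 5, -5]]^T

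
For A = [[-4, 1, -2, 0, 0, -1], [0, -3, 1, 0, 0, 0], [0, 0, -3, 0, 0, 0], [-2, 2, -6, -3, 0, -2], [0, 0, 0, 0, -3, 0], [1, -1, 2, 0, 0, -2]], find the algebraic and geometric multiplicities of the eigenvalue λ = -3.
algebraic multiplicity 6, geometric multiplicity 4

The characteristic polynomial is (x + 3)^6, so the factor x + 3 appears with exponent 6: the algebraic multiplicity is 6.

rank(A + 3I) = 2, so the eigenspace has dimension 6 - 2 = 4: the geometric multiplicity is 4.

Since 4 < 6, A is not diagonalizable.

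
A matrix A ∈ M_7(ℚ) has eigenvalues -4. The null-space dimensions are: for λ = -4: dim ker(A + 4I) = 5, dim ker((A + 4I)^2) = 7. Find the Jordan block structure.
Jordan blocks: (-4, 2), (-4, 2), (-4, 1), (-4, 1), (-4, 1)

λ = -4: successive nullity increments [5, 2] count blocks of size ≥ k; block sizes are [2, 2, 1, 1, 1].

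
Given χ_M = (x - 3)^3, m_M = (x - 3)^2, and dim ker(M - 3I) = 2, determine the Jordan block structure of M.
Jordan blocks: (3, 2), (3, 1)

λ = 3: algebraic multiplicity 3 (exponent in χ_M), largest block size 2 (exponent in m_M), 2 blocks (geometric multiplicity). These force block sizes [2, 1].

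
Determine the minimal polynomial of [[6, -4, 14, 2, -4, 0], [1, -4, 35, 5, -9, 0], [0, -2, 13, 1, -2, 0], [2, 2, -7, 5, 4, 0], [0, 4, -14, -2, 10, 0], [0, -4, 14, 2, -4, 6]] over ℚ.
m_A(x) = (x - 6)^2

The characteristic polynomial factors as (x - 6)^6. The minimal polynomial is ∏(x - λ)^{k_λ} where k_λ is the size of the largest Jordan block at λ.

For λ = 6: rank(A - 6I) = 2, and the largest Jordan block has size 2 (the smallest k with rank((A - 6I)^k) = rank((A - 6I)^(k+1))).

So m_A(x) = (x - 6)^2.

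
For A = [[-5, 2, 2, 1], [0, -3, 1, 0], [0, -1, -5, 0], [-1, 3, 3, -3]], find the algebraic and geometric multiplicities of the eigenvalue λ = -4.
The characteristic polynomial is (x + 4)^4, so the factor x + 4 appears with exponent 4: the algebraic multiplicity is 4.

rank(A + 4I) = 2, so the eigenspace has dimension 4 - 2 = 2: the geometric multiplicity is 2.

Since 2 < 4, A is not diagonalizable.

algebraic multiplicity 4, geometric multiplicity 2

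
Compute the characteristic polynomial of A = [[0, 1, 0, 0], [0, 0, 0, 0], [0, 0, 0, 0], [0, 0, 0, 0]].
χ_A(x) = x^4

xI - A = [[x, -1, 0, 0], [0, x, 0, 0], [0, 0, x, 0], [0, 0, 0, x]].

Expanding det(xI - A) along the first row:
det(xI - A) = + (x)·det([[x, 0, 0], [0, x, 0], [0, 0, x]]) - (-1)·det([[0, 0, 0], [0, x, 0], [0, 0, x]]) + (0)·det([[0, x, 0], [0, 0, 0], [0, 0, x]]) - (0)·det([[0, x, 0], [0, 0, x], [0, 0, 0]]).

Evaluating gives χ_A(x) = x^4.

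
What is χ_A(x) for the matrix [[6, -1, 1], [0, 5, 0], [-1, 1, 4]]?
χ_A(x) = (x - 5)^3

xI - A = [[x - 6, 1, -1], [0, x - 5, 0], [1, -1, x - 4]].

Expanding det(xI - A) along the first row:
det(xI - A) = + (x - 6)·det([[x - 5, 0], [-1, x - 4]]) - (1)·det([[0, 0], [1, x - 4]]) + (-1)·det([[0, x - 5], [1, -1]]).

Evaluating gives χ_A(x) = x^3 - 15x^2 + 75x - 125 = (x - 5)^3.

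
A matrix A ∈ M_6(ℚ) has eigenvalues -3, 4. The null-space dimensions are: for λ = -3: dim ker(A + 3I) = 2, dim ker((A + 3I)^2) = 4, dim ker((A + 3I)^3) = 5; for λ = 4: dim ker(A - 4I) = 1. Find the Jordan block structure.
Jordan blocks: (-3, 3), (-3, 2), (4, 1)

λ = -3: successive nullity increments [2, 2, 1] count blocks of size ≥ k; block sizes are [3, 2].
λ = 4: successive nullity increments [1] count blocks of size ≥ k; block sizes are [1].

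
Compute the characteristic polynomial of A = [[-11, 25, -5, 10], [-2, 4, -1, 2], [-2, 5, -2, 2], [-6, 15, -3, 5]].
χ_A(x) = (x + 1)^4

xI - A = [[x + 11, -25, 5, -10], [2, x - 4, 1, -2], [2, -5, x + 2, -2], [6, -15, 3, x - 5]].

Expanding det(xI - A) along the first row:
det(xI - A) = + (x + 11)·det([[x - 4, 1, -2], [-5, x + 2, -2], [-15, 3, x - 5]]) - (-25)·det([[2, 1, -2], [2, x + 2, -2], [6, 3, x - 5]]) + (5)·det([[2, x - 4, -2], [2, -5, -2], [6, -15, x - 5]]) - (-10)·det([[2, x - 4, 1], [2, -5, x + 2], [6, -15, 3]]).

Evaluating gives χ_A(x) = x^4 + 4x^3 + 6x^2 + 4x + 1 = (x + 1)^4.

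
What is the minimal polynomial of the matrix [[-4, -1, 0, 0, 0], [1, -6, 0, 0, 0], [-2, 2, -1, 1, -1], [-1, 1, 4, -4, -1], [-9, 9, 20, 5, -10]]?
The characteristic polynomial factors as (x + 5)^5. The minimal polynomial is ∏(x - λ)^{k_λ} where k_λ is the size of the largest Jordan block at λ.

For λ = -5: rank(A + 5I) = 2, and the largest Jordan block has size 2 (the smallest k with rank((A + 5I)^k) = rank((A + 5I)^(k+1))).

So m_A(x) = (x + 5)^2.

m_A(x) = (x + 5)^2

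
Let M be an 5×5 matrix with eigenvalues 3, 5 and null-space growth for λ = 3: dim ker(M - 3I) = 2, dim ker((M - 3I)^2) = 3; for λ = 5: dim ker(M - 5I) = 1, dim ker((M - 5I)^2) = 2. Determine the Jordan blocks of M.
λ = 3: successive nullity increments [2, 1] count blocks of size ≥ k; block sizes are [2, 1].
λ = 5: successive nullity increments [1, 1] count blocks of size ≥ k; block sizes are [2].

Jordan blocks: (3, 2), (3, 1), (5, 2)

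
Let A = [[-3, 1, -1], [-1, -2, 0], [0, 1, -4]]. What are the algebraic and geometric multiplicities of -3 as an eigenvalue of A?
algebraic multiplicity 3, geometric multiplicity 1

The characteristic polynomial is (x + 3)^3, so the factor x + 3 appears with exponent 3: the algebraic multiplicity is 3.

rank(A + 3I) = 2, so the eigenspace has dimension 3 - 2 = 1: the geometric multiplicity is 1.

Since 1 < 3, A is not diagonalizable.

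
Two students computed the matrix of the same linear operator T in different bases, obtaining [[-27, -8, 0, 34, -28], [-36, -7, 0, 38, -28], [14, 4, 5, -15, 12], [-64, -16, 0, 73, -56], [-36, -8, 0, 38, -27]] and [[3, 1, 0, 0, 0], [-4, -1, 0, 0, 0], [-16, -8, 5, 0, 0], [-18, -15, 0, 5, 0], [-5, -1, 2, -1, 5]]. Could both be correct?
Both have characteristic polynomial (x - 5)^3(x - 1)^2, but the minimal polynomial of A is (x - 5)^2(x - 1) while the minimal polynomial of B is (x - 5)^2(x - 1)^2. The minimal polynomial is a similarity invariant, so A and B are not similar.

No.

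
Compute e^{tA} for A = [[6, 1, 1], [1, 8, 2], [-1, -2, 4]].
e^{tA} = [[e^{6*t}, t*e^{6*t}, t*e^{6*t}], [t*e^{6*t}, (t^2 + 4*t + 2)*e^{6*t}/2, t*(t + 4)*e^{6*t}/2], [-t*e^{6*t}, t*(-t - 4)*e^{6*t}/2, (-t^2 - 4*t + 2)*e^{6*t}/2]]

A has Jordan form J = [[6, 1, 0], [0, 6, 1], [0, 0, 6]] with A = PJP^{-1}, so e^{tA} = P e^{tJ} P^{-1}.

For a Jordan block J_k(λ), e^{tJ_k(λ)} = e^{λt} · (I + tN + t^2 N^2/2! + ... + t^{k-1} N^{k-1}/(k-1)!) where N is the nilpotent superdiagonal part.

Assembling the blocks and conjugating back gives the entries of e^{tA} as shown above.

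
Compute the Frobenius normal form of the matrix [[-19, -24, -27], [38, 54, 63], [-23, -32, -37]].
R = [[0, 0, -12], [1, 0, 14], [0, 1, -2]]

The invariant factors of A (the non-unit diagonal entries of the Smith normal form of xI - A over ℚ[x]) are (x - 2)(x^2 + 4x - 6), each dividing the next. The characteristic polynomial is their product, (x - 2)(x^2 + 4x - 6).

The rational canonical form is the block-diagonal matrix of companion matrices C(f_i):
R = [[0, 0, -12], [1, 0, 14], [0, 1, -2]].

Note the characteristic polynomial does not split into linear factors over ℚ, so A has no Jordan form over ℚ; the rational canonical form exists over any field.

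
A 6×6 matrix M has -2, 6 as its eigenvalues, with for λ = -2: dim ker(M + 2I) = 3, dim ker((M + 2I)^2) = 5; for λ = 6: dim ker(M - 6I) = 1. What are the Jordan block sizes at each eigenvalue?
Jordan blocks: (-2, 2), (-2, 2), (-2, 1), (6, 1)

λ = -2: successive nullity increments [3, 2] count blocks of size ≥ k; block sizes are [2, 2, 1].
λ = 6: successive nullity increments [1] count blocks of size ≥ k; block sizes are [1].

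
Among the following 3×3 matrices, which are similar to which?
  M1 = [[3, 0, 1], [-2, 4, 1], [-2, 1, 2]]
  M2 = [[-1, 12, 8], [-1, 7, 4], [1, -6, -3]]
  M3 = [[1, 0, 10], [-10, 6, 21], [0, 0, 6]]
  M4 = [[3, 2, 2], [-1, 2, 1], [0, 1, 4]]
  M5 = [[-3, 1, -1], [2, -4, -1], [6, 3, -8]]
Characteristic polynomials: χ_{M1} = (x - 3)^3, χ_{M2} = (x - 1)^3, χ_{M3} = (x - 6)^2(x - 1), χ_{M4} = (x - 3)^3, χ_{M5} = (x + 5)^3.

{M1, M4}: invariant factors (x - 3)^3.

{M2}: invariant factors x - 1, (x - 1)^2.

{M3}: invariant factors (x - 6)^2(x - 1).

{M5}: invariant factors x + 5, (x + 5)^2.

Matrices are similar if and only if their invariant-factor lists agree; the partition into similarity classes is {M1, M4}, {M2}, {M3}, {M5}.

4 classes: {M1, M4}, {M2}, {M3}, {M5}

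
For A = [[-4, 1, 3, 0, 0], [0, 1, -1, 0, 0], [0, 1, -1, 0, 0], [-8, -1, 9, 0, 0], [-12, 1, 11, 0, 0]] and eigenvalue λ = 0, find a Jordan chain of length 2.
We seek v_1 ∈ ker(A^2) \ ker(A), then set v_{i+1} = A v_i.

One such chain is v_1 = [[0, 1, 0, 1, 1]]^T, v_2 = [[1, 1, 1, -1, 1]]^T. Check: A v_2 = [[0, 0, 0, 0, 0]]^T = 0.

v_1 = [[0, 1, 0, 1, 1]]^T, v_2 = [[1, 1, 1, -1, 1]]^T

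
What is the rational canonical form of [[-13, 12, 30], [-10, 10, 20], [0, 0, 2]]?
The invariant factors of A (the non-unit diagonal entries of the Smith normal form of xI - A over ℚ[x]) are x - 2, (x - 2)(x + 5), each dividing the next. The characteristic polynomial is their product, (x - 2)^2(x + 5).

The rational canonical form is the block-diagonal matrix of companion matrices C(f_i):
R = [[2, 0, 0], [0, 0, 10], [0, 1, -3]].

R = [[2, 0, 0], [0, 0, 10], [0, 1, -3]]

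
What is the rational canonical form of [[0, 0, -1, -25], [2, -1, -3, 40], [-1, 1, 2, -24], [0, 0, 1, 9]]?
R = [[0, 0, 0, -16], [1, 0, 0, 40], [0, 1, 0, -33], [0, 0, 1, 10]]

The invariant factors of A (the non-unit diagonal entries of the Smith normal form of xI - A over ℚ[x]) are (x - 4)^2(x - 1)^2, each dividing the next. The characteristic polynomial is their product, (x - 4)^2(x - 1)^2.

The rational canonical form is the block-diagonal matrix of companion matrices C(f_i):
R = [[0, 0, 0, -16], [1, 0, 0, 40], [0, 1, 0, -33], [0, 0, 1, 10]].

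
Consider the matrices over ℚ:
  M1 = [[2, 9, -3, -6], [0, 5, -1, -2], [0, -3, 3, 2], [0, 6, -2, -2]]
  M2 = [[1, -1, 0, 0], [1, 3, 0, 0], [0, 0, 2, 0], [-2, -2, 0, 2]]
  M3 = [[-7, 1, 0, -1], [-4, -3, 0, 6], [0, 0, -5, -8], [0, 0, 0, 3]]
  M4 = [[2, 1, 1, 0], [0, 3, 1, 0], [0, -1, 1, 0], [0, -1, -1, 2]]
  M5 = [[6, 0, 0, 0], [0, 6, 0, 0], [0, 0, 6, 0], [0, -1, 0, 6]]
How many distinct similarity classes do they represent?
Characteristic polynomials: χ_{M1} = (x - 2)^4, χ_{M2} = (x - 2)^4, χ_{M3} = (x - 3)(x + 5)^3, χ_{M4} = (x - 2)^4, χ_{M5} = (x - 6)^4.

{M1, M2, M4}: invariant factors x - 2, x - 2, (x - 2)^2.

{M3}: invariant factors x + 5, (x - 3)(x + 5)^2.

{M5}: invariant factors x - 6, x - 6, (x - 6)^2.

Matrices are similar if and only if their invariant-factor lists agree; the partition into similarity classes is {M1, M2, M4}, {M3}, {M5}.

3 classes: {M1, M2, M4}, {M3}, {M5}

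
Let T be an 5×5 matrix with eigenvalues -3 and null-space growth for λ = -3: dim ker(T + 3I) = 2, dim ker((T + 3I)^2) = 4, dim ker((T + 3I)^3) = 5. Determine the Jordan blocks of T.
Jordan blocks: (-3, 3), (-3, 2)

λ = -3: successive nullity increments [2, 2, 1] count blocks of size ≥ k; block sizes are [3, 2].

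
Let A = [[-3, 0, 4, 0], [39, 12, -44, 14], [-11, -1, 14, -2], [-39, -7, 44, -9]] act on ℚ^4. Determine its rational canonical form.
R = [[5, 0, 0, 0], [0, 0, 0, 20], [0, 1, 0, -24], [0, 0, 1, 9]]

The invariant factors of A (the non-unit diagonal entries of the Smith normal form of xI - A over ℚ[x]) are x - 5, (x - 5)(x - 2)^2, each dividing the next. The characteristic polynomial is their product, (x - 5)^2(x - 2)^2.

The rational canonical form is the block-diagonal matrix of companion matrices C(f_i):
R = [[5, 0, 0, 0], [0, 0, 0, 20], [0, 1, 0, -24], [0, 0, 1, 9]].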